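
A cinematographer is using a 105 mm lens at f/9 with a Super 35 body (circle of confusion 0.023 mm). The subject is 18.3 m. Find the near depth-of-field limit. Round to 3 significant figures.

Hyperfocal distance H = f²/(N·c) + f = 105²/(9 × 0.023) + 105 = 11025/0.207 + 105 ≈ 53365.9 mm ≈ 53.37 m.
Near limit Dn = s·(H − f)/(H + s − 2f) = 18300 × (53365.9 − 105) / (53365.9 + 18300 − 2 × 105) = 18300 × 53260.9 / 71455.9 ≈ 13640 mm ≈ 13.6 m.

13.6 m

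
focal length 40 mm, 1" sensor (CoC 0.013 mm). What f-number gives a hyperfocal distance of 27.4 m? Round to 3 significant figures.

f/4.50

Rearrange H = f²/(N·c) + f for N: N = f² / ((H − f)·c).
N = 40² / ((27400 − 40) × 0.013) = 1600 / 355.7 ≈ 4.50.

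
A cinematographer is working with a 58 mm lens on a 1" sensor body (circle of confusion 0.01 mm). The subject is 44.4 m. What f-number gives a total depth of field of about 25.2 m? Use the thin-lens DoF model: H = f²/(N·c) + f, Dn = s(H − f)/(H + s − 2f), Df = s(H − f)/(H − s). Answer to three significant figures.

f/2.00

Write h = H − f = f²/(N·c). The thin-lens limits are Dn = s·h/(h + (s−f)) and Df = s·h/(h − (s−f)), so DoF = Df − Dn = 2·s·(s−f)·h / (h² − (s−f)²).
That is a quadratic in h: DoF·h² − 2·s·(s−f)·h − DoF·(s−f)² = 0 ⇒ h = (s−f)·(s + √(s² + DoF²)) / DoF = 44342 × (44400 + √(44400² + 25200²)) / 25200 = 44342 × (44400 + 51052.9) / 25200 ≈ 167959 mm.
Then N = f²/(c·h) = 58² / (0.01 × 167959) = 3364 / 1679.6 ≈ 2.00.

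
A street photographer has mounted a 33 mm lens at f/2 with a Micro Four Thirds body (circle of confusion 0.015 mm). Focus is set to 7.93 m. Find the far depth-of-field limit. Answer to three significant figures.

10.1 m

Hyperfocal distance H = f²/(N·c) + f = 33²/(2 × 0.015) + 33 = 1089/0.03 + 33 ≈ 36333.0 mm ≈ 36.33 m.
Far limit Df = s·(H − f)/(H − s) = 7930 × (36333.0 − 33) / (36333.0 − 7930) = 7930 × 36300.0 / 28403.0 ≈ 10135 mm ≈ 10.1 m.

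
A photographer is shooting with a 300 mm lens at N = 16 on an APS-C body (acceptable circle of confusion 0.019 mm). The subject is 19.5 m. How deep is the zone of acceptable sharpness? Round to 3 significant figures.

2.54 m

Hyperfocal distance H = f²/(N·c) + f = 300²/(16 × 0.019) + 300 = 90000/0.304 + 300 ≈ 296352.6 mm ≈ 296.4 m.
Near limit Dn = s·(H − f)/(H + s − 2f) = 19500 × (296352.6 − 300) / (296352.6 + 19500 − 2 × 300) = 19500 × 296052.6 / 315252.6 ≈ 18312.4 mm.
Far limit Df = s·(H − f)/(H − s) = 19500 × (296352.6 − 300) / (296352.6 − 19500) = 19500 × 296052.6 / 276852.6 ≈ 20852.3 mm.
Depth of field = Df − Dn = 20852.3 − 18312.4 ≈ 2539.9 mm ≈ 2.54 m.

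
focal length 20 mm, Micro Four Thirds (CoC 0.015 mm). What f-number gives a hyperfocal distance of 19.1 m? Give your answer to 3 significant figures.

f/1.40

Rearrange H = f²/(N·c) + f for N: N = f² / ((H − f)·c).
N = 20² / ((19100 − 20) × 0.015) = 400 / 286.2 ≈ 1.40.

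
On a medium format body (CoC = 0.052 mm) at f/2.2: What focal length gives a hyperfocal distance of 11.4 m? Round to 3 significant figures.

From H = f²/(N·c) + f, with f ≪ H: f ≈ √(H·N·c) = √(11400 × 2.2 × 0.052) = √1304.2 ≈ 36.11 mm.
The +f correction barely moves this — solving exactly, f² + N·c·f − N·c·H = 0 ⇒ f = (−N·c + √((N·c)² + 4·N·c·H))/2 = (−0.1144 + √5216.7)/2 ≈ 36.056 mm, so f ≈ 36.1 mm.

36.1 mm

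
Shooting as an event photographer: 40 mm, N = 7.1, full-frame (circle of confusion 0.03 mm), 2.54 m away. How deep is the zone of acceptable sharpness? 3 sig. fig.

Hyperfocal distance H = f²/(N·c) + f = 40²/(7.1 × 0.03) + 40 = 1600/0.213 + 40 ≈ 7551.7 mm ≈ 7.552 m.
Near limit Dn = s·(H − f)/(H + s − 2f) = 2540 × (7551.7 − 40) / (7551.7 + 2540 − 2 × 40) = 2540 × 7511.7 / 10011.7 ≈ 1905.7 mm.
Far limit Df = s·(H − f)/(H − s) = 2540 × (7551.7 − 40) / (7551.7 − 2540) = 2540 × 7511.7 / 5011.7 ≈ 3807.0 mm.
Depth of field = Df − Dn = 3807.0 − 1905.7 ≈ 1901.3 mm ≈ 1.90 m.

1.90 m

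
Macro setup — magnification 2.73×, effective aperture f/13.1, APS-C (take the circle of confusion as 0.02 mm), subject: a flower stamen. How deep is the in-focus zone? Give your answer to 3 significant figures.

At magnification m, DoF ≈ 2·N_eff·c/m² = 2 × 13.1 × 0.02 / 2.73² = 0.524 / 7.453 ≈ 0.0703 mm.

0.0703 mm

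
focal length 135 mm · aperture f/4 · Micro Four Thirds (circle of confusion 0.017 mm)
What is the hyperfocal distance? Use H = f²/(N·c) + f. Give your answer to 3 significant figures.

Hyperfocal distance H = f²/(N·c) + f = 135²/(4 × 0.017) + 135 = 18225/0.068 + 135 ≈ 268149.7 mm ≈ 268 m.

268 m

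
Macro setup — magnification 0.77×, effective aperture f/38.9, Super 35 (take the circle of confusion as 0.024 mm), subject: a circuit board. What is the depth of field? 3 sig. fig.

3.15 mm

At magnification m, DoF ≈ 2·N_eff·c/m² = 2 × 38.9 × 0.024 / 0.77² = 1.867 / 0.5929 ≈ 3.15 mm.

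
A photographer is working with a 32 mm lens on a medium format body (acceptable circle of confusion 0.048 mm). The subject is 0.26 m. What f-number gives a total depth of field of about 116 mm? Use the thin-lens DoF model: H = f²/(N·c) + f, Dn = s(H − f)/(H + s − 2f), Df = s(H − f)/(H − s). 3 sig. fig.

Write h = H − f = f²/(N·c). The thin-lens limits are Dn = s·h/(h + (s−f)) and Df = s·h/(h − (s−f)), so DoF = Df − Dn = 2·s·(s−f)·h / (h² − (s−f)²).
That is a quadratic in h: DoF·h² − 2·s·(s−f)·h − DoF·(s−f)² = 0 ⇒ h = (s−f)·(s + √(s² + DoF²)) / DoF = 228 × (260 + √(260² + 116²)) / 116 = 228 × (260 + 284.703) / 116 ≈ 1070.6 mm.
Then N = f²/(c·h) = 32² / (0.048 × 1070.6) = 1024 / 51.390 ≈ 19.9.

f/19.9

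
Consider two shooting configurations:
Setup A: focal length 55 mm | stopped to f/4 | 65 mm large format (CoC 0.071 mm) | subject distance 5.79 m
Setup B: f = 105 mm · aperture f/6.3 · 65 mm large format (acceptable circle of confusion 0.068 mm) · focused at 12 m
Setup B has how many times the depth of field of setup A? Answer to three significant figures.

1.61

Setup A: H = 55²/(4×0.071) + 55 ≈ 10706.4 mm; DoF = Df − Dn = 12544.0 − 3763.6 ≈ 8780.4 mm.
Setup B: H = 105²/(6.3×0.068) + 105 ≈ 25840.3 mm; DoF = Df − Dn = 22313 − 8207 ≈ 14106 mm.
Ratio = 14106 / 8780.4 ≈ 1.61.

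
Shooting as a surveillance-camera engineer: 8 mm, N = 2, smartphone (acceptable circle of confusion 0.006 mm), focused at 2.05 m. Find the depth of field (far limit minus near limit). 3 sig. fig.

1.84 m

Hyperfocal distance H = f²/(N·c) + f = 8²/(2 × 0.006) + 8 = 64/0.012 + 8 ≈ 5341.3 mm ≈ 5.341 m.
Near limit Dn = s·(H − f)/(H + s − 2f) = 2050 × (5341.3 − 8) / (5341.3 + 2050 − 2 × 8) = 2050 × 5333.3 / 7375.3 ≈ 1482.4 mm.
Far limit Df = s·(H − f)/(H − s) = 2050 × (5341.3 − 8) / (5341.3 − 2050) = 2050 × 5333.3 / 3291.3 ≈ 3321.9 mm.
Depth of field = Df − Dn = 3321.9 − 1482.4 ≈ 1839.5 mm ≈ 1.84 m.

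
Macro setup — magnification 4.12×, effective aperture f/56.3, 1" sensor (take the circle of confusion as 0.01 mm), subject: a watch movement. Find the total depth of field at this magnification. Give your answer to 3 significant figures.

0.0663 mm

At magnification m, DoF ≈ 2·N_eff·c/m² = 2 × 56.3 × 0.01 / 4.12² = 1.126 / 16.97 ≈ 0.0663 mm.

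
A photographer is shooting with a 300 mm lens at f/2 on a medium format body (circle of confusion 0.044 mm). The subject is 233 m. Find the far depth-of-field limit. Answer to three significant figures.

Hyperfocal distance H = f²/(N·c) + f = 300²/(2 × 0.044) + 300 = 90000/0.088 + 300 ≈ 1023027.3 mm ≈ 1023 m.
Far limit Df = s·(H − f)/(H − s) = 233000 × (1023027.3 − 300) / (1023027.3 − 233000) = 233000 × 1022727.3 / 790027.3 ≈ 301629 mm ≈ 302 m.

302 m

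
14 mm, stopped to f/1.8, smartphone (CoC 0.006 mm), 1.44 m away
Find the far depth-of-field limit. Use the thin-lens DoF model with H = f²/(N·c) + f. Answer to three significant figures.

1.56 m

Hyperfocal distance H = f²/(N·c) + f = 14²/(1.8 × 0.006) + 14 = 196/0.0108 + 14 ≈ 18162.1 mm ≈ 18.16 m.
Far limit Df = s·(H − f)/(H − s) = 1440 × (18162.1 − 14) / (18162.1 − 1440) = 1440 × 18148.1 / 16722.1 ≈ 1562.8 mm ≈ 1.56 m.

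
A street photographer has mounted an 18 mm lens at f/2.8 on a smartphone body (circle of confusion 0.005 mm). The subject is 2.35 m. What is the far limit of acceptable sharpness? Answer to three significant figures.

Hyperfocal distance H = f²/(N·c) + f = 18²/(2.8 × 0.005) + 18 = 324/0.014 + 18 ≈ 23160.9 mm ≈ 23.16 m.
Far limit Df = s·(H − f)/(H − s) = 2350 × (23160.9 − 18) / (23160.9 − 2350) = 2350 × 23142.9 / 20810.9 ≈ 2613.3 mm ≈ 2.61 m.

2.61 m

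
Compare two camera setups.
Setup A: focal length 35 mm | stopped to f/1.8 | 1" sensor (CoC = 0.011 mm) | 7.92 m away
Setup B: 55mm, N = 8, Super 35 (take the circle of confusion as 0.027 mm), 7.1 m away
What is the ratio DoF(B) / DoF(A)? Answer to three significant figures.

4.66

Setup A: H = 35²/(1.8×0.011) + 35 ≈ 61903.7 mm; DoF = Df − Dn = 9076.8 − 7024.7 ≈ 2052.1 mm.
Setup B: H = 55²/(8×0.027) + 55 ≈ 14059.6 mm; DoF = Df − Dn = 14287.1 − 4723.7 ≈ 9563.4 mm.
Ratio = 9563.4 / 2052.1 ≈ 4.66.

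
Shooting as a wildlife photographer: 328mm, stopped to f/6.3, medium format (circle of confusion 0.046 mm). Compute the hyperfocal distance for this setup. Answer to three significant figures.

372 m

Hyperfocal distance H = f²/(N·c) + f = 328²/(6.3 × 0.046) + 328 = 107584/0.2898 + 328 ≈ 371563.3 mm ≈ 372 m.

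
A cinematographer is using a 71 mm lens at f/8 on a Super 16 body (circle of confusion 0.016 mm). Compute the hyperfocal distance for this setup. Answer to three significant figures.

39.5 m

Hyperfocal distance H = f²/(N·c) + f = 71²/(8 × 0.016) + 71 = 5041/0.128 + 71 ≈ 39453.8 mm ≈ 39.5 m.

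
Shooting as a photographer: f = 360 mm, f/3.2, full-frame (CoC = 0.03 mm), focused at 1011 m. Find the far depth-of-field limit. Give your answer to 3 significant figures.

Hyperfocal distance H = f²/(N·c) + f = 360²/(3.2 × 0.03) + 360 = 129600/0.096 + 360 ≈ 1350360.0 mm ≈ 1350 m.
Far limit Df = s·(H − f)/(H − s) = 1011000 × (1350360.0 − 360) / (1350360.0 − 1011000) = 1011000 × 1350000.0 / 339360.0 ≈ 4021835 mm ≈ 4020 m.

4020 m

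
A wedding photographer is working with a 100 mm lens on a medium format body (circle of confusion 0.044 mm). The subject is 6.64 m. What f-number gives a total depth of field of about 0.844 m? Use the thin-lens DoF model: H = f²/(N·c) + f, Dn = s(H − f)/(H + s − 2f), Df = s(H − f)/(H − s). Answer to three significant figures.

f/2.20

Write h = H − f = f²/(N·c). The thin-lens limits are Dn = s·h/(h + (s−f)) and Df = s·h/(h − (s−f)), so DoF = Df − Dn = 2·s·(s−f)·h / (h² − (s−f)²).
That is a quadratic in h: DoF·h² − 2·s·(s−f)·h − DoF·(s−f)² = 0 ⇒ h = (s−f)·(s + √(s² + DoF²)) / DoF = 6540 × (6640 + √(6640² + 844²)) / 844 = 6540 × (6640 + 6693.42) / 844 ≈ 103318 mm.
Then N = f²/(c·h) = 100² / (0.044 × 103318) = 10000 / 4546.0 ≈ 2.20.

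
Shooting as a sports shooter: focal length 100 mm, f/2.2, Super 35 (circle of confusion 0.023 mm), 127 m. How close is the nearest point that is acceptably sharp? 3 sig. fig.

Hyperfocal distance H = f²/(N·c) + f = 100²/(2.2 × 0.023) + 100 = 10000/0.0506 + 100 ≈ 197728.5 mm ≈ 197.7 m.
Near limit Dn = s·(H − f)/(H + s − 2f) = 127000 × (197728.5 − 100) / (197728.5 + 127000 − 2 × 100) = 127000 × 197628.5 / 324528.5 ≈ 77339 mm ≈ 77.3 m.

77.3 m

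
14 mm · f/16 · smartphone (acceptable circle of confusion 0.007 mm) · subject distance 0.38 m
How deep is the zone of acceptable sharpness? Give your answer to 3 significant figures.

166 mm

Hyperfocal distance H = f²/(N·c) + f = 14²/(16 × 0.007) + 14 = 196/0.112 + 14 ≈ 1764.0 mm ≈ 1.764 m.
Near limit Dn = s·(H − f)/(H + s − 2f) = 380 × (1764.0 − 14) / (1764.0 + 380 − 2 × 14) = 380 × 1750.0 / 2116.0 ≈ 314.27 mm.
Far limit Df = s·(H − f)/(H − s) = 380 × (1764.0 − 14) / (1764.0 − 380) = 380 × 1750.0 / 1384.0 ≈ 480.49 mm.
Depth of field = Df − Dn = 480.49 − 314.27 ≈ 166.22 mm.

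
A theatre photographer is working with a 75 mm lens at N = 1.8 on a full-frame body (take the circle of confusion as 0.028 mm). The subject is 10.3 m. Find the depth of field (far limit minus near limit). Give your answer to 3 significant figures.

1.90 m

Hyperfocal distance H = f²/(N·c) + f = 75²/(1.8 × 0.028) + 75 = 5625/0.0504 + 75 ≈ 111682.1 mm ≈ 111.7 m.
Near limit Dn = s·(H − f)/(H + s − 2f) = 10300 × (111682.1 − 75) / (111682.1 + 10300 − 2 × 75) = 10300 × 111607.1 / 121832.1 ≈ 9435.6 mm.
Far limit Df = s·(H − f)/(H − s) = 10300 × (111682.1 − 75) / (111682.1 − 10300) = 10300 × 111607.1 / 101382.1 ≈ 11338.8 mm.
Depth of field = Df − Dn = 11338.8 − 9435.6 ≈ 1903.2 mm ≈ 1.90 m.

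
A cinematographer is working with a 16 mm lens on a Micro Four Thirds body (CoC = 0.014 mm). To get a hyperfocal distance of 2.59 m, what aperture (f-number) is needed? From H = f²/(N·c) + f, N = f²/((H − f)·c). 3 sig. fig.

Rearrange H = f²/(N·c) + f for N: N = f² / ((H − f)·c).
N = 16² / ((2590 − 16) × 0.014) = 256 / 36.04 ≈ 7.10.

f/7.10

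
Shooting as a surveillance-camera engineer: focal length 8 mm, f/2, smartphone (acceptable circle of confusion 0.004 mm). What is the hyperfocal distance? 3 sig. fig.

Hyperfocal distance H = f²/(N·c) + f = 8²/(2 × 0.004) + 8 = 64/0.008 + 8 ≈ 8008.0 mm ≈ 8.01 m.

8.01 m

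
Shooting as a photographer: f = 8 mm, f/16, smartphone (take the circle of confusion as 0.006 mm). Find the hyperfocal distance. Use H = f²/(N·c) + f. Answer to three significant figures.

0.675 m

Hyperfocal distance H = f²/(N·c) + f = 8²/(16 × 0.006) + 8 = 64/0.096 + 8 ≈ 674.7 mm ≈ 0.675 m.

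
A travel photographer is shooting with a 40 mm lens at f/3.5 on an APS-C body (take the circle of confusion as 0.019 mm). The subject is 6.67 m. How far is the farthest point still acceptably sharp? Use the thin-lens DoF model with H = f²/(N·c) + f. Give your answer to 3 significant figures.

9.21 m

Hyperfocal distance H = f²/(N·c) + f = 40²/(3.5 × 0.019) + 40 = 1600/0.0665 + 40 ≈ 24100.2 mm ≈ 24.10 m.
Far limit Df = s·(H − f)/(H − s) = 6670 × (24100.2 − 40) / (24100.2 − 6670) = 6670 × 24060.2 / 17430.2 ≈ 9207.1 mm ≈ 9.21 m.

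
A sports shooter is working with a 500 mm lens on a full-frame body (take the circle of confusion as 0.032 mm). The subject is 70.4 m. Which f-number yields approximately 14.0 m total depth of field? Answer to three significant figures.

f/11

Write h = H − f = f²/(N·c). The thin-lens limits are Dn = s·h/(h + (s−f)) and Df = s·h/(h − (s−f)), so DoF = Df − Dn = 2·s·(s−f)·h / (h² − (s−f)²).
That is a quadratic in h: DoF·h² − 2·s·(s−f)·h − DoF·(s−f)² = 0 ⇒ h = (s−f)·(s + √(s² + DoF²)) / DoF = 69900 × (70400 + √(70400² + 14000²)) / 14000 = 69900 × (70400 + 71778.5) / 14000 ≈ 709877 mm.
Then N = f²/(c·h) = 500² / (0.032 × 709877) = 250000 / 22716 ≈ 11.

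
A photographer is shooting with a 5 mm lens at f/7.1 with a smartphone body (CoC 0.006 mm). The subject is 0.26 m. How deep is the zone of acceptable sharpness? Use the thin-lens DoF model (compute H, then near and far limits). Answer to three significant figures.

Hyperfocal distance H = f²/(N·c) + f = 5²/(7.1 × 0.006) + 5 = 25/0.0426 + 5 ≈ 591.9 mm ≈ 0.592 m.
Near limit Dn = s·(H − f)/(H + s − 2f) = 260 × (591.9 − 5) / (591.9 + 260 − 2 × 5) = 260 × 586.9 / 841.9 ≈ 181.25 mm.
Far limit Df = s·(H − f)/(H − s) = 260 × (591.9 − 5) / (591.9 − 260) = 260 × 586.9 / 331.9 ≈ 459.79 mm.
Depth of field = Df − Dn = 459.79 − 181.25 ≈ 278.54 mm.

279 mm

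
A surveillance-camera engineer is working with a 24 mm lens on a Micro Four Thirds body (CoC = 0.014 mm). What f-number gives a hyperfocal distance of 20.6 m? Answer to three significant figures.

f/2.00

Rearrange H = f²/(N·c) + f for N: N = f² / ((H − f)·c).
N = 24² / ((20600 − 24) × 0.014) = 576 / 288.1 ≈ 2.00.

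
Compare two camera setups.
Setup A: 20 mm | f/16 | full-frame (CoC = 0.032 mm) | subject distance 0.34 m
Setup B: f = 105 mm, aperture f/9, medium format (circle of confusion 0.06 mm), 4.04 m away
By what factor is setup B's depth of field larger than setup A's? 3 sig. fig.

Setup A: H = 20²/(16×0.032) + 20 ≈ 801.2 mm; DoF = Df − Dn = 575.88 − 241.20 ≈ 334.68 mm.
Setup B: H = 105²/(9×0.06) + 105 ≈ 20521.7 mm; DoF = Df − Dn = 5004.6 − 3387.2 ≈ 1617.4 mm.
Ratio = 1617.4 / 334.68 ≈ 4.83.

4.83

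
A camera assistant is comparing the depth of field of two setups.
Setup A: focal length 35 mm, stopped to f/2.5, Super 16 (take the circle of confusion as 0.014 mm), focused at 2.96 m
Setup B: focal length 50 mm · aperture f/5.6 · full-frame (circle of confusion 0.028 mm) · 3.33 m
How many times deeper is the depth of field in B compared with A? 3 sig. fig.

2.87

Setup A: H = 35²/(2.5×0.014) + 35 ≈ 35035.0 mm; DoF = Df − Dn = 3229.93 − 2731.71 ≈ 498.22 mm.
Setup B: H = 50²/(5.6×0.028) + 50 ≈ 15993.9 mm; DoF = Df − Dn = 4192.5 − 2761.8 ≈ 1430.7 mm.
Ratio = 1430.7 / 498.22 ≈ 2.87.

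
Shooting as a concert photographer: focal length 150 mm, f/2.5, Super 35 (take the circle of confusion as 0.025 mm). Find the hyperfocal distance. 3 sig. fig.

360 m

Hyperfocal distance H = f²/(N·c) + f = 150²/(2.5 × 0.025) + 150 = 22500/0.0625 + 150 ≈ 360150.0 mm ≈ 360 m.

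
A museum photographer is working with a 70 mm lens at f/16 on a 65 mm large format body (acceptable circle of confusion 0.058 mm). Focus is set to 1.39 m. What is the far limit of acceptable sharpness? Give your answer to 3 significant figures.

Hyperfocal distance H = f²/(N·c) + f = 70²/(16 × 0.058) + 70 = 4900/0.928 + 70 ≈ 5350.2 mm ≈ 5.350 m.
Far limit Df = s·(H − f)/(H − s) = 1390 × (5350.2 − 70) / (5350.2 − 1390) = 1390 × 5280.2 / 3960.2 ≈ 1853.3 mm ≈ 1.85 m.

1.85 m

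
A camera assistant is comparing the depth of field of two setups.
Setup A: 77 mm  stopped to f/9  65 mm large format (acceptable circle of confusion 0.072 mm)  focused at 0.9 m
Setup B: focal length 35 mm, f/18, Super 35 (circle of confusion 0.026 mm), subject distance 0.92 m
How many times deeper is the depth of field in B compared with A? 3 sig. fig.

4.30

Setup A: H = 77²/(9×0.072) + 77 ≈ 9226.7 mm; DoF = Df − Dn = 988.95 − 825.73 ≈ 163.22 mm.
Setup B: H = 35²/(18×0.026) + 35 ≈ 2652.5 mm; DoF = Df − Dn = 1389.95 − 687.54 ≈ 702.41 mm.
Ratio = 702.41 / 163.22 ≈ 4.30.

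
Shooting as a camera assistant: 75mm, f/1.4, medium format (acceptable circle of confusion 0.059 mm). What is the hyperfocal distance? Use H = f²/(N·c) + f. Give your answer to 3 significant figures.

68.2 m

Hyperfocal distance H = f²/(N·c) + f = 75²/(1.4 × 0.059) + 75 = 5625/0.0826 + 75 ≈ 68174.3 mm ≈ 68.2 m.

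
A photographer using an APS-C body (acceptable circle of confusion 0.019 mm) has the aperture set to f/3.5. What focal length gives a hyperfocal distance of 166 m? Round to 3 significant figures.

105 mm

From H = f²/(N·c) + f, with f ≪ H: f ≈ √(H·N·c) = √(166000 × 3.5 × 0.019) = √11039 ≈ 105.1 mm.
The +f correction barely moves this — solving exactly, f² + N·c·f − N·c·H = 0 ⇒ f = (−N·c + √((N·c)² + 4·N·c·H))/2 = (−0.0665 + √44156)/2 ≈ 105.03 mm, so f ≈ 105 mm.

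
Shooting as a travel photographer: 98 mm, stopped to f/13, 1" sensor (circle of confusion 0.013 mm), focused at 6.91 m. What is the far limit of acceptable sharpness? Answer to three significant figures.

Hyperfocal distance H = f²/(N·c) + f = 98²/(13 × 0.013) + 98 = 9604/0.169 + 98 ≈ 56926.4 mm ≈ 56.93 m.
Far limit Df = s·(H − f)/(H − s) = 6910 × (56926.4 − 98) / (56926.4 − 6910) = 6910 × 56828.4 / 50016.4 ≈ 7851.1 mm ≈ 7.85 m.

7.85 m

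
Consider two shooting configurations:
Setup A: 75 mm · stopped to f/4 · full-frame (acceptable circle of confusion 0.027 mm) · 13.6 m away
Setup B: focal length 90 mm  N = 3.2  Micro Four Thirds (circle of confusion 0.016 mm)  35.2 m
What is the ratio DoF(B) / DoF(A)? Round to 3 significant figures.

Setup A: H = 75²/(4×0.027) + 75 ≈ 52158.3 mm; DoF = Df − Dn = 18370.4 − 10796.4 ≈ 7574.0 mm.
Setup B: H = 90²/(3.2×0.016) + 90 ≈ 158293.1 mm; DoF = Df − Dn = 45240 − 28807 ≈ 16433 mm.
Ratio = 16433 / 7574.0 ≈ 2.17.

2.17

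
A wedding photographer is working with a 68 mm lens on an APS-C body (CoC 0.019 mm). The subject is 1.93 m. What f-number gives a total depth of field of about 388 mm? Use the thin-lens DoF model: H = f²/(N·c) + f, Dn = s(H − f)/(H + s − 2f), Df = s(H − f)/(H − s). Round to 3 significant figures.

Write h = H − f = f²/(N·c). The thin-lens limits are Dn = s·h/(h + (s−f)) and Df = s·h/(h − (s−f)), so DoF = Df − Dn = 2·s·(s−f)·h / (h² − (s−f)²).
That is a quadratic in h: DoF·h² − 2·s·(s−f)·h − DoF·(s−f)² = 0 ⇒ h = (s−f)·(s + √(s² + DoF²)) / DoF = 1862 × (1930 + √(1930² + 388²)) / 388 = 1862 × (1930 + 1968.61) / 388 ≈ 18709 mm.
Then N = f²/(c·h) = 68² / (0.019 × 18709) = 4624 / 355.48 ≈ 13.

f/13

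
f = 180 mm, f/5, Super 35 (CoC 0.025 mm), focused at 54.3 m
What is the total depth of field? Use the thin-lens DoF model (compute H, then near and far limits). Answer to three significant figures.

Hyperfocal distance H = f²/(N·c) + f = 180²/(5 × 0.025) + 180 = 32400/0.125 + 180 ≈ 259380.0 mm ≈ 259.4 m.
Near limit Dn = s·(H − f)/(H + s − 2f) = 54300 × (259380.0 − 180) / (259380.0 + 54300 − 2 × 180) = 54300 × 259200.0 / 313320.0 ≈ 44921 mm.
Far limit Df = s·(H − f)/(H − s) = 54300 × (259380.0 − 180) / (259380.0 − 54300) = 54300 × 259200.0 / 205080.0 ≈ 68630 mm.
Depth of field = Df − Dn = 68630 − 44921 ≈ 23709 mm ≈ 23.7 m.

23.7 m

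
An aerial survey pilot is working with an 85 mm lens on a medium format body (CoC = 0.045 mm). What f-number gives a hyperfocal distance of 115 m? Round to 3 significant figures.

Rearrange H = f²/(N·c) + f for N: N = f² / ((H − f)·c).
N = 85² / ((115000 − 85) × 0.045) = 7225 / 5171 ≈ 1.40.

f/1.40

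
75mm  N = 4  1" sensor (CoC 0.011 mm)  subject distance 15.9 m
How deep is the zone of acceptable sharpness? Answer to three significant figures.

Hyperfocal distance H = f²/(N·c) + f = 75²/(4 × 0.011) + 75 = 5625/0.044 + 75 ≈ 127915.9 mm ≈ 127.9 m.
Near limit Dn = s·(H − f)/(H + s − 2f) = 15900 × (127915.9 − 75) / (127915.9 + 15900 − 2 × 75) = 15900 × 127840.9 / 143665.9 ≈ 14148.6 mm.
Far limit Df = s·(H − f)/(H − s) = 15900 × (127915.9 − 75) / (127915.9 − 15900) = 15900 × 127840.9 / 112015.9 ≈ 18146.3 mm.
Depth of field = Df − Dn = 18146.3 − 14148.6 ≈ 3997.7 mm ≈ 4.00 m.

4.00 m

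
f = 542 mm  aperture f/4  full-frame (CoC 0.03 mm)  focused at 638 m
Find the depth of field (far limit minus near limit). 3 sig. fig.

356 m

Hyperfocal distance H = f²/(N·c) + f = 542²/(4 × 0.03) + 542 = 293764/0.12 + 542 ≈ 2448575.3 mm ≈ 2449 m.
Near limit Dn = s·(H − f)/(H + s − 2f) = 638000 × (2448575.3 − 542) / (2448575.3 + 638000 − 2 × 542) = 638000 × 2448033.3 / 3085491.3 ≈ 506190 mm.
Far limit Df = s·(H − f)/(H − s) = 638000 × (2448575.3 − 542) / (2448575.3 − 638000) = 638000 × 2448033.3 / 1810575.3 ≈ 862624 mm.
Depth of field = Df − Dn = 862624 − 506190 ≈ 356434 mm ≈ 356 m.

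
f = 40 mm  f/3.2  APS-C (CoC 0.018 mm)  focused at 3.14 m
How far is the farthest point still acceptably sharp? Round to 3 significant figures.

3.53 m

Hyperfocal distance H = f²/(N·c) + f = 40²/(3.2 × 0.018) + 40 = 1600/0.0576 + 40 ≈ 27817.8 mm ≈ 27.82 m.
Far limit Df = s·(H − f)/(H − s) = 3140 × (27817.8 − 40) / (27817.8 − 3140) = 3140 × 27777.8 / 24677.8 ≈ 3534.4 mm ≈ 3.53 m.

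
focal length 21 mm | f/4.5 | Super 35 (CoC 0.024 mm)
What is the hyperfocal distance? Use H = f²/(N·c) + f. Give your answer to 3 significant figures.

4.10 m

Hyperfocal distance H = f²/(N·c) + f = 21²/(4.5 × 0.024) + 21 = 441/0.108 + 21 ≈ 4104.3 mm ≈ 4.10 m.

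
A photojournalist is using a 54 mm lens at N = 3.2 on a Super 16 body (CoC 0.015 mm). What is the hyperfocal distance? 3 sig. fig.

Hyperfocal distance H = f²/(N·c) + f = 54²/(3.2 × 0.015) + 54 = 2916/0.048 + 54 ≈ 60804.0 mm ≈ 60.8 m.

60.8 m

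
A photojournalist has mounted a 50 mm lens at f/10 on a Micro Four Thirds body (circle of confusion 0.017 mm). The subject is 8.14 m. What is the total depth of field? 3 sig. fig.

Hyperfocal distance H = f²/(N·c) + f = 50²/(10 × 0.017) + 50 = 2500/0.17 + 50 ≈ 14755.9 mm ≈ 14.76 m.
Near limit Dn = s·(H − f)/(H + s − 2f) = 8140 × (14755.9 − 50) / (14755.9 + 8140 − 2 × 50) = 8140 × 14705.9 / 22795.9 ≈ 5251 mm.
Far limit Df = s·(H − f)/(H − s) = 8140 × (14755.9 − 50) / (14755.9 − 8140) = 8140 × 14705.9 / 6615.9 ≈ 18094 mm.
Depth of field = Df − Dn = 18094 − 5251 ≈ 12843 mm ≈ 12.8 m.

12.8 m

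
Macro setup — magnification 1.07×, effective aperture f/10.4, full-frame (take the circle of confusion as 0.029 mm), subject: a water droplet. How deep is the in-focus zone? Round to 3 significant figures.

0.527 mm

At magnification m, DoF ≈ 2·N_eff·c/m² = 2 × 10.4 × 0.029 / 1.07² = 0.6032 / 1.145 ≈ 0.527 mm.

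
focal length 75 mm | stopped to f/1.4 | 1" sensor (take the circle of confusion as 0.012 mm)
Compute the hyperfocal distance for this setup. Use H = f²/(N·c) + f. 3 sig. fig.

335 m

Hyperfocal distance H = f²/(N·c) + f = 75²/(1.4 × 0.012) + 75 = 5625/0.0168 + 75 ≈ 334896.4 mm ≈ 335 m.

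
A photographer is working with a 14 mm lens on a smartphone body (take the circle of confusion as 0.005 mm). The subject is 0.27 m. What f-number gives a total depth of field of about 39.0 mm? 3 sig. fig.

Write h = H − f = f²/(N·c). The thin-lens limits are Dn = s·h/(h + (s−f)) and Df = s·h/(h − (s−f)), so DoF = Df − Dn = 2·s·(s−f)·h / (h² − (s−f)²).
That is a quadratic in h: DoF·h² − 2·s·(s−f)·h − DoF·(s−f)² = 0 ⇒ h = (s−f)·(s + √(s² + DoF²)) / DoF = 256 × (270 + √(270² + 39²)) / 39 = 256 × (270 + 272.802) / 39 ≈ 3563.0 mm.
Then N = f²/(c·h) = 14² / (0.005 × 3563.0) = 196 / 17.815 ≈ 11.

f/11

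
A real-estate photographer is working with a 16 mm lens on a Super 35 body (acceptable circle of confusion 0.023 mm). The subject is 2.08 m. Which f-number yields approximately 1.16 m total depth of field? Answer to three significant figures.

Write h = H − f = f²/(N·c). The thin-lens limits are Dn = s·h/(h + (s−f)) and Df = s·h/(h − (s−f)), so DoF = Df − Dn = 2·s·(s−f)·h / (h² − (s−f)²).
That is a quadratic in h: DoF·h² − 2·s·(s−f)·h − DoF·(s−f)² = 0 ⇒ h = (s−f)·(s + √(s² + DoF²)) / DoF = 2064 × (2080 + √(2080² + 1160²)) / 1160 = 2064 × (2080 + 2381.60) / 1160 ≈ 7938.6 mm.
Then N = f²/(c·h) = 16² / (0.023 × 7938.6) = 256 / 182.59 ≈ 1.40.

f/1.40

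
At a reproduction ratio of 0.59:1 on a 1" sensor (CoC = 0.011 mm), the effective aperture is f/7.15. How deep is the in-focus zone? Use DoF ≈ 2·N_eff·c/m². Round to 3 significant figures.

0.452 mm

At magnification m, DoF ≈ 2·N_eff·c/m² = 2 × 7.15 × 0.011 / 0.59² = 0.1573 / 0.3481 ≈ 0.452 mm.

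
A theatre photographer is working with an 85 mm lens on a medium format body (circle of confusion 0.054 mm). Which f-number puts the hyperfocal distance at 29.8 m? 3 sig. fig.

f/4.50

Rearrange H = f²/(N·c) + f for N: N = f² / ((H − f)·c).
N = 85² / ((29800 − 85) × 0.054) = 7225 / 1605 ≈ 4.50.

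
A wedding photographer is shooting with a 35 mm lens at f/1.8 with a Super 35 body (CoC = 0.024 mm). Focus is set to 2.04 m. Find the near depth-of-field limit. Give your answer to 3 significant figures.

Hyperfocal distance H = f²/(N·c) + f = 35²/(1.8 × 0.024) + 35 = 1225/0.0432 + 35 ≈ 28391.5 mm ≈ 28.39 m.
Near limit Dn = s·(H − f)/(H + s − 2f) = 2040 × (28391.5 − 35) / (28391.5 + 2040 − 2 × 35) = 2040 × 28356.5 / 30361.5 ≈ 1905.3 mm ≈ 1.91 m.

1.91 m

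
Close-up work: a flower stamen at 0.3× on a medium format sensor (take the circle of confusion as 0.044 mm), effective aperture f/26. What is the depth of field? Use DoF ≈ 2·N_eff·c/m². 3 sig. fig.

At magnification m, DoF ≈ 2·N_eff·c/m² = 2 × 26 × 0.044 / 0.3² = 2.288 / 0.09 ≈ 25.4 mm.

25.4 mm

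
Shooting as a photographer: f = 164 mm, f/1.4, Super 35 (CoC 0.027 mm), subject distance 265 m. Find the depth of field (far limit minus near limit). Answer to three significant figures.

Hyperfocal distance H = f²/(N·c) + f = 164²/(1.4 × 0.027) + 164 = 26896/0.0378 + 164 ≈ 711698.4 mm ≈ 711.7 m.
Near limit Dn = s·(H − f)/(H + s − 2f) = 265000 × (711698.4 − 164) / (711698.4 + 265000 − 2 × 164) = 265000 × 711534.4 / 976370.4 ≈ 193120 mm.
Far limit Df = s·(H − f)/(H − s) = 265000 × (711698.4 − 164) / (711698.4 − 265000) = 265000 × 711534.4 / 446698.4 ≈ 422112 mm.
Depth of field = Df − Dn = 422112 − 193120 ≈ 228992 mm ≈ 229 m.

229 m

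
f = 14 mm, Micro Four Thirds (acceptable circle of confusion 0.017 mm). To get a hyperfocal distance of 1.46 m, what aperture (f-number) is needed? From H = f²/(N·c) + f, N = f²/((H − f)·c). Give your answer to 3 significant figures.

Rearrange H = f²/(N·c) + f for N: N = f² / ((H − f)·c).
N = 14² / ((1460 − 14) × 0.017) = 196 / 24.58 ≈ 7.97.

f/7.97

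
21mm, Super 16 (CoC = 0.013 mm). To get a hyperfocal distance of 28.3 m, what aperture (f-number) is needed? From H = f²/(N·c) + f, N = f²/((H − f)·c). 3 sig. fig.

Rearrange H = f²/(N·c) + f for N: N = f² / ((H − f)·c).
N = 21² / ((28300 − 21) × 0.013) = 441 / 367.6 ≈ 1.20.

f/1.20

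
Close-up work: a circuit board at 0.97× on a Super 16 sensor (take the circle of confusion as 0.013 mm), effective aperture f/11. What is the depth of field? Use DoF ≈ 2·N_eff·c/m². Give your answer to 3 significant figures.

0.304 mm

At magnification m, DoF ≈ 2·N_eff·c/m² = 2 × 11 × 0.013 / 0.97² = 0.286 / 0.9409 ≈ 0.304 mm.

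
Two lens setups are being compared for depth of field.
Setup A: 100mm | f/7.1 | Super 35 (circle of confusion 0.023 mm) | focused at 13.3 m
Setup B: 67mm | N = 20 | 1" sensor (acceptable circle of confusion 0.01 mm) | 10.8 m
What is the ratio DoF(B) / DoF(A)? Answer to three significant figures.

Setup A: H = 100²/(7.1×0.023) + 100 ≈ 61337.0 mm; DoF = Df − Dn = 16954.7 − 10941.5 ≈ 6013.2 mm.
Setup B: H = 67²/(20×0.01) + 67 ≈ 22512.0 mm; DoF = Df − Dn = 20697 − 7306 ≈ 13391 mm.
Ratio = 13391 / 6013.2 ≈ 2.23.

2.23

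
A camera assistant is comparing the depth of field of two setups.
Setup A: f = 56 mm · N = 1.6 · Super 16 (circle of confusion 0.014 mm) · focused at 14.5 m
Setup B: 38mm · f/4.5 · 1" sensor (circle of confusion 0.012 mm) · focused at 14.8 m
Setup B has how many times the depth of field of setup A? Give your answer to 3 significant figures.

7.77

Setup A: H = 56²/(1.6×0.014) + 56 ≈ 140056.0 mm; DoF = Df − Dn = 16168.1 − 13143.9 ≈ 3024.2 mm.
Setup B: H = 38²/(4.5×0.012) + 38 ≈ 26778.7 mm; DoF = Df − Dn = 33039 − 9536 ≈ 23503 mm.
Ratio = 23503 / 3024.2 ≈ 7.77.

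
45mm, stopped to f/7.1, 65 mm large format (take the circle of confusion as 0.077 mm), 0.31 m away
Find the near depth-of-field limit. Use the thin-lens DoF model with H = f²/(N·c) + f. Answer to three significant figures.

Hyperfocal distance H = f²/(N·c) + f = 45²/(7.1 × 0.077) + 45 = 2025/0.5467 + 45 ≈ 3749.0 mm ≈ 3.749 m.
Near limit Dn = s·(H − f)/(H + s − 2f) = 310 × (3749.0 − 45) / (3749.0 + 310 − 2 × 45) = 310 × 3704.0 / 3969.0 ≈ 289.30 mm.

289 mm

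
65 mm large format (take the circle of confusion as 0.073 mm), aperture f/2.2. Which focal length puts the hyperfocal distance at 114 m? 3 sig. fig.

From H = f²/(N·c) + f, with f ≪ H: f ≈ √(H·N·c) = √(114000 × 2.2 × 0.073) = √18308 ≈ 135.3 mm.
The +f correction barely moves this — solving exactly, f² + N·c·f − N·c·H = 0 ⇒ f = (−N·c + √((N·c)² + 4·N·c·H))/2 = (−0.1606 + √73234)/2 ≈ 135.23 mm, so f ≈ 135 mm.

135 mm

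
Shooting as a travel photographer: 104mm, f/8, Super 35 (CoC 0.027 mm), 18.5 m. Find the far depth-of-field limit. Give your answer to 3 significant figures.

29.2 m

Hyperfocal distance H = f²/(N·c) + f = 104²/(8 × 0.027) + 104 = 10816/0.216 + 104 ≈ 50178.1 mm ≈ 50.18 m.
Far limit Df = s·(H − f)/(H − s) = 18500 × (50178.1 − 104) / (50178.1 − 18500) = 18500 × 50074.1 / 31678.1 ≈ 29243 mm ≈ 29.2 m.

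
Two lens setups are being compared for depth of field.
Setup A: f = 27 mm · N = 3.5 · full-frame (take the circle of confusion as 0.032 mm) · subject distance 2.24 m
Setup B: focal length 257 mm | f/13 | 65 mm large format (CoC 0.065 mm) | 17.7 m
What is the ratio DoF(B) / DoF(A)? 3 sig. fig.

4.83

Setup A: H = 27²/(3.5×0.032) + 27 ≈ 6535.9 mm; DoF = Df − Dn = 3393.9 − 1671.6 ≈ 1722.3 mm.
Setup B: H = 257²/(13×0.065) + 257 ≈ 78421.5 mm; DoF = Df − Dn = 22784.5 − 14470.7 ≈ 8313.8 mm.
Ratio = 8313.8 / 1722.3 ≈ 4.83.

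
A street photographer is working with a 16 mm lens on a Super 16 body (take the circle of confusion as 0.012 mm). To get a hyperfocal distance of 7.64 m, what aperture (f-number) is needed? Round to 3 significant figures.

Rearrange H = f²/(N·c) + f for N: N = f² / ((H − f)·c).
N = 16² / ((7640 − 16) × 0.012) = 256 / 91.49 ≈ 2.80.

f/2.80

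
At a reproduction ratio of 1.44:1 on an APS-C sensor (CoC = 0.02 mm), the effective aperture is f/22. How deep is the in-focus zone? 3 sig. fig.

At magnification m, DoF ≈ 2·N_eff·c/m² = 2 × 22 × 0.02 / 1.44² = 0.88 / 2.074 ≈ 0.424 mm.

0.424 mm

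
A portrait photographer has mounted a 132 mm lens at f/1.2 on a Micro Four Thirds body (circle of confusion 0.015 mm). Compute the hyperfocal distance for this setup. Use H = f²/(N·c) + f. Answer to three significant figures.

968 m

Hyperfocal distance H = f²/(N·c) + f = 132²/(1.2 × 0.015) + 132 = 17424/0.018 + 132 ≈ 968132.0 mm ≈ 968 m.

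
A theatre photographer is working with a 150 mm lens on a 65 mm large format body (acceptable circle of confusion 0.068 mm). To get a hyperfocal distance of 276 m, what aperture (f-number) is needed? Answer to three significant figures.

Rearrange H = f²/(N·c) + f for N: N = f² / ((H − f)·c).
N = 150² / ((276000 − 150) × 0.068) = 22500 / 18758 ≈ 1.20.

f/1.20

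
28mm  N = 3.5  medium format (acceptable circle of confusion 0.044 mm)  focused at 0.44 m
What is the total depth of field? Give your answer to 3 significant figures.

71.7 mm

Hyperfocal distance H = f²/(N·c) + f = 28²/(3.5 × 0.044) + 28 = 784/0.154 + 28 ≈ 5118.9 mm ≈ 5.119 m.
Near limit Dn = s·(H − f)/(H + s − 2f) = 440 × (5118.9 − 28) / (5118.9 + 440 − 2 × 28) = 440 × 5090.9 / 5502.9 ≈ 407.057 mm.
Far limit Df = s·(H − f)/(H − s) = 440 × (5118.9 − 28) / (5118.9 − 440) = 440 × 5090.9 / 4678.9 ≈ 478.744 mm.
Depth of field = Df − Dn = 478.744 − 407.057 ≈ 71.687 mm.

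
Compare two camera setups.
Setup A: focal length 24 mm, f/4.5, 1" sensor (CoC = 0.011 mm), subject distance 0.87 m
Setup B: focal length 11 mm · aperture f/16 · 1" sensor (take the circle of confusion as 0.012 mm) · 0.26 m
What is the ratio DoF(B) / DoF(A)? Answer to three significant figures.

1.91

Setup A: H = 24²/(4.5×0.011) + 24 ≈ 11660.4 mm; DoF = Df − Dn = 938.21 − 811.04 ≈ 127.17 mm.
Setup B: H = 11²/(16×0.012) + 11 ≈ 641.2 mm; DoF = Df − Dn = 429.83 − 186.37 ≈ 243.46 mm.
Ratio = 243.46 / 127.17 ≈ 1.91.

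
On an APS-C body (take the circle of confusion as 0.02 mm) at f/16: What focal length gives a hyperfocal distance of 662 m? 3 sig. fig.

From H = f²/(N·c) + f, with f ≪ H: f ≈ √(H·N·c) = √(662000 × 16 × 0.02) = √211840 ≈ 460.3 mm.
The +f correction barely moves this — solving exactly, f² + N·c·f − N·c·H = 0 ⇒ f = (−N·c + √((N·c)² + 4·N·c·H))/2 = (−0.32 + √847360)/2 ≈ 460.10 mm, so f ≈ 460 mm.

460 mm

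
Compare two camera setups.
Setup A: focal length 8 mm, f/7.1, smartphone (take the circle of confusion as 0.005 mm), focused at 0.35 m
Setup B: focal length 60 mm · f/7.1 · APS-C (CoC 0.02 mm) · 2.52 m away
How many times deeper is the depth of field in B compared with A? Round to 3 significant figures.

Setup A: H = 8²/(7.1×0.005) + 8 ≈ 1810.8 mm; DoF = Df − Dn = 431.94 − 294.19 ≈ 137.75 mm.
Setup B: H = 60²/(7.1×0.02) + 60 ≈ 25412.1 mm; DoF = Df − Dn = 2790.80 − 2297.10 ≈ 493.70 mm.
Ratio = 493.70 / 137.75 ≈ 3.58.

3.58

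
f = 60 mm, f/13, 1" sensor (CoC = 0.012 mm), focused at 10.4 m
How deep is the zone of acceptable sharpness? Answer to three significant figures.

11.7 m

Hyperfocal distance H = f²/(N·c) + f = 60²/(13 × 0.012) + 60 = 3600/0.156 + 60 ≈ 23136.9 mm ≈ 23.14 m.
Near limit Dn = s·(H − f)/(H + s − 2f) = 10400 × (23136.9 − 60) / (23136.9 + 10400 − 2 × 60) = 10400 × 23076.9 / 33416.9 ≈ 7182 mm.
Far limit Df = s·(H − f)/(H − s) = 10400 × (23136.9 − 60) / (23136.9 − 10400) = 10400 × 23076.9 / 12736.9 ≈ 18843 mm.
Depth of field = Df − Dn = 18843 − 7182 ≈ 11661 mm ≈ 11.7 m.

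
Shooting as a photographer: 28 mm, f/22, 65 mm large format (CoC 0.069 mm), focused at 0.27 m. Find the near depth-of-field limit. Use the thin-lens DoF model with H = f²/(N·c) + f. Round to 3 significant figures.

Hyperfocal distance H = f²/(N·c) + f = 28²/(22 × 0.069) + 28 = 784/1.518 + 28 ≈ 544.5 mm ≈ 0.544 m.
Near limit Dn = s·(H − f)/(H + s − 2f) = 270 × (544.5 − 28) / (544.5 + 270 − 2 × 28) = 270 × 516.5 / 758.5 ≈ 183.85 mm.

184 mm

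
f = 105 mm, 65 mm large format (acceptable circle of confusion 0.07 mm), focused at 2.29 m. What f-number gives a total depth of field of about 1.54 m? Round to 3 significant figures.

f/22

Write h = H − f = f²/(N·c). The thin-lens limits are Dn = s·h/(h + (s−f)) and Df = s·h/(h − (s−f)), so DoF = Df − Dn = 2·s·(s−f)·h / (h² − (s−f)²).
That is a quadratic in h: DoF·h² − 2·s·(s−f)·h − DoF·(s−f)² = 0 ⇒ h = (s−f)·(s + √(s² + DoF²)) / DoF = 2185 × (2290 + √(2290² + 1540²)) / 1540 = 2185 × (2290 + 2759.66) / 1540 ≈ 7164.6 mm.
Then N = f²/(c·h) = 105² / (0.07 × 7164.6) = 11025 / 501.52 ≈ 22.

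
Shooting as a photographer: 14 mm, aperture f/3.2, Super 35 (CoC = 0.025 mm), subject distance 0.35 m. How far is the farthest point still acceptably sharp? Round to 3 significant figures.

406 mm

Hyperfocal distance H = f²/(N·c) + f = 14²/(3.2 × 0.025) + 14 = 196/0.08 + 14 ≈ 2464.0 mm ≈ 2.464 m.
Far limit Df = s·(H − f)/(H − s) = 350 × (2464.0 − 14) / (2464.0 − 350) = 350 × 2450.0 / 2114.0 ≈ 405.63 mm.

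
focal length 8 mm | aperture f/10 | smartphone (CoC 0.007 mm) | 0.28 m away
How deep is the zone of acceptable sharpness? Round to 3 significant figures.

Hyperfocal distance H = f²/(N·c) + f = 8²/(10 × 0.007) + 8 = 64/0.07 + 8 ≈ 922.3 mm ≈ 0.922 m.
Near limit Dn = s·(H − f)/(H + s − 2f) = 280 × (922.3 − 8) / (922.3 + 280 − 2 × 8) = 280 × 914.3 / 1186.3 ≈ 215.80 mm.
Far limit Df = s·(H − f)/(H − s) = 280 × (922.3 − 8) / (922.3 − 280) = 280 × 914.3 / 642.3 ≈ 398.58 mm.
Depth of field = Df − Dn = 398.58 − 215.80 ≈ 182.78 mm.

183 mm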